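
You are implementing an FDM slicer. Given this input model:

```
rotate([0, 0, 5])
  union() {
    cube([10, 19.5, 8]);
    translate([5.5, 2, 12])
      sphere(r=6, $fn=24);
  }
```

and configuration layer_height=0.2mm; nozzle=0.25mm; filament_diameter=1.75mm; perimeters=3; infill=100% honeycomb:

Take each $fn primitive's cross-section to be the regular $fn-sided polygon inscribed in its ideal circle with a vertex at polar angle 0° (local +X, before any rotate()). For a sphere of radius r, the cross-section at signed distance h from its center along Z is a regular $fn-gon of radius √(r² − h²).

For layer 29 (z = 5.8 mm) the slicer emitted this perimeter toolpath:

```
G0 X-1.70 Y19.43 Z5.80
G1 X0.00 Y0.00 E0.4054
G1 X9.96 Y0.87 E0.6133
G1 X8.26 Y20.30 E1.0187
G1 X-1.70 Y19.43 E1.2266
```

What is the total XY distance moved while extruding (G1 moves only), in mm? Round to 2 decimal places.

59.00 mm

Sum the Euclidean lengths of each G1 segment: total = 59.00 mm.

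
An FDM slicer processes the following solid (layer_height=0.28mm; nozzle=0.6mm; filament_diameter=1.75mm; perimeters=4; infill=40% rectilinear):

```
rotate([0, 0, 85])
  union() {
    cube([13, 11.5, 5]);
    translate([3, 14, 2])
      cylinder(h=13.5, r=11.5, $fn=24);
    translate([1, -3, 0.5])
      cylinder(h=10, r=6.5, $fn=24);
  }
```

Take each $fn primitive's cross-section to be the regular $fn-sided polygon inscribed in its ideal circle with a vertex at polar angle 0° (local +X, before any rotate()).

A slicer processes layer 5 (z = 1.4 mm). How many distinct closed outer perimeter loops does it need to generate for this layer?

1

At z = 1.4 mm: the cube (footprint 13×11.5) is included at this height; the cylinder at (3, 14) is not intersected at this z (z outside [2, 15.5]); the r=6.5 cylinder at (1, -3) gives a regular 24-gon of circumradius 6.5 (constant along its height); Taking the union: the regions partially overlap (shared area 17.58 mm²), so overlapping operands fuse into one piece — 1 connected region; (rotated 85° about Z; rotation is an isometry so areas/perimeters/island counts are preserved). The result has 1 disconnected region.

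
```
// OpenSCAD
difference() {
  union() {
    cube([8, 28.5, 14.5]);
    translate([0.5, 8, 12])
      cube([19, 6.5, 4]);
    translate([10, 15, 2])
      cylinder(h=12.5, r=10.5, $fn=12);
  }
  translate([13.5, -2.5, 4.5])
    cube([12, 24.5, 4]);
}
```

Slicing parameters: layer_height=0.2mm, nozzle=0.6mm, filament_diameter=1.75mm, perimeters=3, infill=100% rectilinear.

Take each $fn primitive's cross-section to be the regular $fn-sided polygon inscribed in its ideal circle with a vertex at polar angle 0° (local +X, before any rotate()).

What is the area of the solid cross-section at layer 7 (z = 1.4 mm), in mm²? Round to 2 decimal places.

228.00 mm²

At z = 1.4 mm: the cube is present — its section is the full 8×28.5 rectangle (area 228.00 mm²); the cube at (0.5, 8) is absent (z outside [12, 16]); the cylinder at (10, 15) is absent (z outside [2, 14.5]); Merging all regions: only the 8×28.5 cube is present, so the union is just that shape — area = 228.00 mm²; the cube at (13.5, -2.5) does not reach this height (z outside [4.5, 8.5]); Taking the first minus the rest: none of the subtracted shapes is present at this height, so that combined region is unchanged — area = 228.00 mm². Overall, the cross-section is a single solid region. Net area = 228.00 mm².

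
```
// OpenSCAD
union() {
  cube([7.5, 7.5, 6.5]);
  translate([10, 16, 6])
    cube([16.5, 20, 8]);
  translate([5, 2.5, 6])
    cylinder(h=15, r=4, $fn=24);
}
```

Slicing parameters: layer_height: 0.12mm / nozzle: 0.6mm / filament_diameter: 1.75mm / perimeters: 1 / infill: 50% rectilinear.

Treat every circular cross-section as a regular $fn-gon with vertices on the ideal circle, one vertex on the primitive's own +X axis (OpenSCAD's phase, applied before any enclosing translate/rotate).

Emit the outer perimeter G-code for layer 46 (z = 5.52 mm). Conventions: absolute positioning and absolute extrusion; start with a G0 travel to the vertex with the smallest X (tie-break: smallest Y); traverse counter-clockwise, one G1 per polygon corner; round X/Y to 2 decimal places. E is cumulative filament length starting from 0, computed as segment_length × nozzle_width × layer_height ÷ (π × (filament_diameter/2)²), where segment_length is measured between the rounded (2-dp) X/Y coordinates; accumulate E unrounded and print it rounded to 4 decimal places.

At z = 5.52 mm: the cube is present — its section is the full 7.5×7.5 rectangle; the cube at (10, 16) is not intersected at this z (z outside [6, 14]); the cylinder at (5, 2.5) does not reach this height (z outside [6, 21]); Taking the union: only the 7.5×7.5 cube is present, so the union is just that shape — 1 connected region. The outline is a single polygon with 4 vertices. Extrusion per mm of travel: 0.6 × 0.12 / (π × 0.875²) = 0.029934. Accumulating E over each segment gives final E = 0.8980.

G0 X0.00 Y0.00 Z5.52
G1 X7.50 Y0.00 E0.2245
G1 X7.50 Y7.50 E0.4490
G1 X0.00 Y7.50 E0.6735
G1 X0.00 Y0.00 E0.8980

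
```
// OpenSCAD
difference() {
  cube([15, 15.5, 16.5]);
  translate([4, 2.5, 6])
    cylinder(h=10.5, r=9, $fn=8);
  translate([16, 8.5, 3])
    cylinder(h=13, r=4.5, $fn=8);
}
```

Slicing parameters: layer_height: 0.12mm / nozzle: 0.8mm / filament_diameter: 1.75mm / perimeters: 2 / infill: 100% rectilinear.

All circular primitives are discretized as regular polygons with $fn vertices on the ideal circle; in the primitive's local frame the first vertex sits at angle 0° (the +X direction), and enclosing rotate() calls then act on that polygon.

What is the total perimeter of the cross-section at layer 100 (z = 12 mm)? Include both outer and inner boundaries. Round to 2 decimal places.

At z = 12 mm: the cube is present — its section is the full 15×15.5 rectangle (perimeter 61.00 mm); the r=9 cylinder at (4, 2.5) gives a regular 8-gon of circumradius 9 (constant along its height) (perimeter = 2·8·9.000·sin(180°/8) = 55.11 mm); the r=4.5 cylinder at (16, 8.5) contributes a regular 8-gon of circumradius 4.5 (perimeter = 2·8·4.500·sin(180°/8) = 27.55 mm); Taking the first minus the rest: starting from the 15×15.5 cube, the r=9 cylinder at (4, 2.5) partially overlaps it — only the 121.17 mm² overlap (of its 229.10 mm²) is removed, clipping the outline; the r=4.5 cylinder at (16, 8.5) partially overlaps it — only the 20.05 mm² overlap (of its 57.28 mm²) is removed, clipping the outline — boundary = 63.44 mm. Overall, the cross-section is a single solid region. Total boundary length (outer) = 63.44 mm.

63.44 mm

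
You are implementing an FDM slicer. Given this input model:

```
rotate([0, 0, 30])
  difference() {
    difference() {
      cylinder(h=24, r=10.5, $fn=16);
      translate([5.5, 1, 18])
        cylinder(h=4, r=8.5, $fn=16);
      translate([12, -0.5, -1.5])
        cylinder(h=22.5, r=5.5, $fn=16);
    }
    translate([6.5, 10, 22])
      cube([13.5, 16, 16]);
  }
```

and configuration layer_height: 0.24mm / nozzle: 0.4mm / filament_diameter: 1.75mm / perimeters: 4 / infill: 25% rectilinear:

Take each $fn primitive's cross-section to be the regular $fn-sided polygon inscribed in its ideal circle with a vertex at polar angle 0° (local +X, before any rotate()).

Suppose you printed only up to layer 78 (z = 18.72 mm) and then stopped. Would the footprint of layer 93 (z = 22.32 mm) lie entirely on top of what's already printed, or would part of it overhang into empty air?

Compare the two slices. At z = 18.72: the r=10.5 cylinder gives a regular 16-gon of circumradius 10.5 (constant along its height) (area = (16/2)·10.500²·sin(360°/16) = 337.53 mm²); the r=8.5 cylinder at (5.5, 1) contributes a regular 16-gon of circumradius 8.5 (area = (16/2)·8.500²·sin(360°/16) = 221.19 mm²); the r=5.5 cylinder at (12, -0.5) gives a regular 16-gon of circumradius 5.5 (constant along its height) (area = (16/2)·5.500²·sin(360°/16) = 92.61 mm²); Taking the first minus the rest: starting from the r=10.5 cylinder (337.53 mm²), the r=8.5 cylinder at (5.5, 1) partially overlaps it — only the 169.05 mm² overlap (of its 221.19 mm²) is removed, clipping the outline; the r=5.5 cylinder at (12, -0.5) misses the remaining region (no effect) — area = 168.48 mm²; the cube at (6.5, 10) does not reach this height (z outside [22, 38]); After the difference (first − rest): none of the subtracted shapes is present at this height, so the result so far is unchanged — area = 168.48 mm²; (whole slice rotated 30° about Z — lengths, areas and connectivity unchanged). At z = 22.32: the r=10.5 cylinder gives a regular 16-gon of circumradius 10.5 (constant along its height) (area = (16/2)·10.500²·sin(360°/16) = 337.53 mm²); the cylinder at (5.5, 1) does not reach this height (z outside [18, 22]); the cylinder at (12, -0.5) is absent (z outside [-1.5, 21]); Taking the first minus the rest: none of the subtracted shapes is present at this height, so the r=10.5 cylinder is unchanged — area = 337.53 mm²; the cube at (6.5, 10) is present — its section is the full 13.5×16 rectangle (area 216.00 mm²); Taking the first minus the rest: starting from that combined region (337.53 mm²), the 13.5×16 cube at (6.5, 10) misses the remaining region (no effect) — area = 337.53 mm²; (whole slice rotated 30° about Z — lengths, areas and connectivity unchanged). Checking containment: at z = 22.32 the cross-section extends beyond the z = 18.72 cross-section by about 169.05 mm².

part overhangs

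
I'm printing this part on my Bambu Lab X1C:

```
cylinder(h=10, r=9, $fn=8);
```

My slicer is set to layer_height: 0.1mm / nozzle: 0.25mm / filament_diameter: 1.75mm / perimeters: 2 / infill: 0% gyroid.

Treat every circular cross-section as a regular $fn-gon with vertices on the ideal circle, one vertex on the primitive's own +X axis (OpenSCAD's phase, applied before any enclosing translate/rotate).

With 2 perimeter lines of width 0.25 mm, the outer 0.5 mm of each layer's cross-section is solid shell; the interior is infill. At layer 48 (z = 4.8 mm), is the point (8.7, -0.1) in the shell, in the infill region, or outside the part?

At z = 4.8 mm: the cylinder: section is a regular 8-gon, circumradius r=9. Overall, the cross-section is a single solid region. The nearest boundary edge runs (6.36, -6.36)→(9.00, 0.00); distance from the point to it = 0.24 mm. The point is inside the cross-section, 0.24 mm from the nearest boundary — within the 0.5 mm shell band (2 × 0.25).

shell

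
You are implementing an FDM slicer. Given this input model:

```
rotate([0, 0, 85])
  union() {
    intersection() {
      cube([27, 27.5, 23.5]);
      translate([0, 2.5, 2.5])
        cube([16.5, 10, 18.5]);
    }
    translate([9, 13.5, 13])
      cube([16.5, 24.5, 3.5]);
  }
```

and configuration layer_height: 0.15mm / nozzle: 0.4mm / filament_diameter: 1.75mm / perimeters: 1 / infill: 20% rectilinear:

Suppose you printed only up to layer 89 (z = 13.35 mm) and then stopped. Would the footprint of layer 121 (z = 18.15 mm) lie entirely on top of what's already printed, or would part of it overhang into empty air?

Compare the two slices. At z = 13.35: the 27×27.5 cube contributes its full rectangle (area 742.50 mm²); the 16.5×10 cube at (0, 2.5) contributes its full rectangle (area 165.00 mm²); Keeping only the common overlap: the 16.5×10 cube at (0, 2.5) lies inside the 27×27.5 cube, so the common part is the 16.5×10 cube at (0, 2.5) itself — area = 165.00 mm²; the cube at (9, 13.5) (footprint 16.5×24.5) is included at this height (area 404.25 mm²); Merging all regions: the 2 present regions are separate (no shared area or edge), so areas and boundary lengths simply add and each stays a separate island — area = 569.25 mm²; (rotated 85° about Z; rotation is an isometry so areas/perimeters/island counts are preserved). At z = 18.15: the cube (footprint 27×27.5) is included at this height (area 742.50 mm²); the 16.5×10 cube at (0, 2.5) contributes its full rectangle (area 165.00 mm²); Keeping only the common overlap: the 16.5×10 cube at (0, 2.5) lies inside the 27×27.5 cube, so the common part is the 16.5×10 cube at (0, 2.5) itself — area = 165.00 mm²; the cube at (9, 13.5) is absent (z outside [13, 16.5]); Merging all regions: only the result so far is present, so the union is just that shape — area = 165.00 mm²; (whole slice rotated 85° about Z — lengths, areas and connectivity unchanged). Checking containment: the cross-section at z = 18.15 is a subset of the cross-section at z = 13.35.

entirely on top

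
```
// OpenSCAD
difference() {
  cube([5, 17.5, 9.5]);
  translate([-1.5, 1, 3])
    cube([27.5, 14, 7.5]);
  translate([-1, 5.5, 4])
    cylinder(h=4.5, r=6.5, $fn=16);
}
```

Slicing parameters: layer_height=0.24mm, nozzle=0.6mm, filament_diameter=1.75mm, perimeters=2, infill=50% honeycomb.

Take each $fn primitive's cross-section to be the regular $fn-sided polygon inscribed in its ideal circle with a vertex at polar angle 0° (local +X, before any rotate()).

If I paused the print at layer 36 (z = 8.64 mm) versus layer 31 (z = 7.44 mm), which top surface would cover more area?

Layer 36 (z = 8.64): the 5×17.5 cube contributes its full rectangle (area 87.50 mm²); the cube at (-1.5, 1) is present — its section is the full 27.5×14 rectangle (area 385.00 mm²); the cylinder at (-1, 5.5) is not intersected at this z (z outside [4, 8.5]); After the difference (first − rest): starting from the 5×17.5 cube (87.50 mm²), the 27.5×14 cube at (-1.5, 1) partially overlaps it — only the 70.00 mm² overlap (of its 385.00 mm²) is removed, clipping the outline — area = 17.50 mm². So its area = 17.50 mm². Layer 31 (z = 7.44): the 5×17.5 cube contributes its full rectangle (area 87.50 mm²); the 27.5×14 cube at (-1.5, 1) contributes its full rectangle (area 385.00 mm²); the r=6.5 cylinder at (-1, 5.5) contributes a regular 16-gon of circumradius 6.5 (area = (16/2)·6.500²·sin(360°/16) = 129.35 mm²); Subtracting the remaining from the first: starting from the 5×17.5 cube (87.50 mm²), the 27.5×14 cube at (-1.5, 1) partially overlaps it — only the 70.00 mm² overlap (of its 385.00 mm²) is removed, clipping the outline; the r=6.5 cylinder at (-1, 5.5) partially overlaps it — only the 2.99 mm² overlap (of its 129.35 mm²) is removed, clipping the outline — area = 14.51 mm². So its area = 14.51 mm². Layer 36 is larger (17.50 vs 14.51 mm²).

layer 36 (z = 8.64 mm)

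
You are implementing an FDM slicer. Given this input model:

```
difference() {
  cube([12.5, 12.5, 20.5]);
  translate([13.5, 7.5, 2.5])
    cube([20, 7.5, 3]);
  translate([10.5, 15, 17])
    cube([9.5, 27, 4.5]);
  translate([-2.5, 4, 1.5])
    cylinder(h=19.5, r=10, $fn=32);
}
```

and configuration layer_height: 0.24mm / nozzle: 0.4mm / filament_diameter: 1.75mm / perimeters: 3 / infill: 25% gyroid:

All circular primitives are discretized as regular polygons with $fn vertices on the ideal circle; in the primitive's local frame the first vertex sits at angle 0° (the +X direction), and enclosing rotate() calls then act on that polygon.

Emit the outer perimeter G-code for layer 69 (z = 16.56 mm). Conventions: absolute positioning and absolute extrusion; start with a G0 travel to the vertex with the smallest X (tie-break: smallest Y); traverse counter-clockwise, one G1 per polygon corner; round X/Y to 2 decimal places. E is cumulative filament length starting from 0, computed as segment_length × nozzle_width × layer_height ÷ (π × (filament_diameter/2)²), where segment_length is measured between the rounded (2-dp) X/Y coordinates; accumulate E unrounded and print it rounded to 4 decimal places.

G0 X2.71 Y12.50 Z16.56
G1 X3.06 Y12.31 E0.0159
G1 X4.57 Y11.07 E0.0939
G1 X5.81 Y9.56 E0.1719
G1 X6.74 Y7.83 E0.2503
G1 X7.31 Y5.95 E0.3287
G1 X7.50 Y4.00 E0.4069
G1 X7.31 Y2.05 E0.4851
G1 X6.74 Y0.17 E0.5635
G1 X6.65 Y0.00 E0.5711
G1 X12.50 Y0.00 E0.8046
G1 X12.50 Y12.50 E1.3035
G1 X2.71 Y12.50 E1.6943

At z = 16.56 mm: the cube (footprint 12.5×12.5) is included at this height; the cube at (13.5, 7.5) does not reach this height (z outside [2.5, 5.5]); the cube at (10.5, 15) is not intersected at this z (z outside [17, 21.5]); the cylinder at (-2.5, 4): section is a regular 32-gon, circumradius r=10; After the difference (first − rest): starting from the 12.5×12.5 cube, the r=10 cylinder at (-2.5, 4) partially overlaps it — only the 80.40 mm² overlap (of its 312.14 mm²) is removed, clipping the outline — 1 connected region. The outline is a single polygon with 12 vertices. Extrusion per mm of travel: 0.4 × 0.24 / (π × 0.875²) = 0.039912. Accumulating E over each segment gives final E = 1.6943.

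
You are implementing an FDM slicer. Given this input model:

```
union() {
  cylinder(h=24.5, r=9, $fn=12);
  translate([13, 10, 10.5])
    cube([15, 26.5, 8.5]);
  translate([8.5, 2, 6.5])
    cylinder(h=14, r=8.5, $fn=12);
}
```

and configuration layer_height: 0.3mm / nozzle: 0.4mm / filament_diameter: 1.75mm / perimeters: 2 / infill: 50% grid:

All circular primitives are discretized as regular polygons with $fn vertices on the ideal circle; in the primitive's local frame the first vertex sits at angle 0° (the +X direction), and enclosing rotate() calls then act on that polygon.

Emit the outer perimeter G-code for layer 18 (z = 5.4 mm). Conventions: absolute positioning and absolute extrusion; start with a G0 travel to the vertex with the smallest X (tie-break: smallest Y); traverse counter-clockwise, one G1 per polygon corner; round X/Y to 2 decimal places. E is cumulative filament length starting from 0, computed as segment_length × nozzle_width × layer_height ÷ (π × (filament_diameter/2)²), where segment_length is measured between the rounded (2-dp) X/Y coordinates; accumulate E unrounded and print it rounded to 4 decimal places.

G0 X-9.00 Y0.00 Z5.40
G1 X-7.79 Y-4.50 E0.2325
G1 X-4.50 Y-7.79 E0.4646
G1 X0.00 Y-9.00 E0.6971
G1 X4.50 Y-7.79 E0.9296
G1 X7.79 Y-4.50 E1.1617
G1 X9.00 Y0.00 E1.3942
G1 X7.79 Y4.50 E1.6267
G1 X4.50 Y7.79 E1.8588
G1 X0.00 Y9.00 E2.0913
G1 X-4.50 Y7.79 E2.3237
G1 X-7.79 Y4.50 E2.5559
G1 X-9.00 Y0.00 E2.7884

At z = 5.4 mm: the r=9 cylinder gives a regular 12-gon of circumradius 9 (constant along its height); the cube at (13, 10) is absent (z outside [10.5, 19]); the cylinder at (8.5, 2) does not reach this height (z outside [6.5, 20.5]); Combining (union): only the r=9 cylinder is present, so the union is just that shape — 1 connected region. The outline is a single polygon with 12 vertices. Extrusion per mm of travel: 0.4 × 0.3 / (π × 0.875²) = 0.049890. Accumulating E over each segment gives final E = 2.7884.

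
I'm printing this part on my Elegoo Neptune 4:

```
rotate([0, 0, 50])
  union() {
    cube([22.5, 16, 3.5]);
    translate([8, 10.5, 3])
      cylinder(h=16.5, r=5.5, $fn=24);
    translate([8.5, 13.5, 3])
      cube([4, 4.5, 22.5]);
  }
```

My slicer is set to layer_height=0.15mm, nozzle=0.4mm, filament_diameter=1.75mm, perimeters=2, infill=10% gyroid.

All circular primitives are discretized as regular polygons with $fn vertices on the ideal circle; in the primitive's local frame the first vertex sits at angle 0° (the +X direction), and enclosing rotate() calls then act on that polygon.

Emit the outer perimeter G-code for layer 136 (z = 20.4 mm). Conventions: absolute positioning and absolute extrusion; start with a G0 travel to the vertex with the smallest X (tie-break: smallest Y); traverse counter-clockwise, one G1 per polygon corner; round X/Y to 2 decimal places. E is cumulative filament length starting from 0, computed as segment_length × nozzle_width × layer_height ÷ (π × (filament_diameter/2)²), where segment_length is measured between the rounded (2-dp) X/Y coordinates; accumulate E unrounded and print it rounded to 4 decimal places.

G0 X-8.33 Y18.08 Z20.40
G1 X-4.88 Y15.19 E0.1123
G1 X-2.31 Y18.25 E0.2119
G1 X-5.75 Y21.15 E0.3242
G1 X-8.33 Y18.08 E0.4242

At z = 20.4 mm: the cube does not reach this height (z outside [0, 3.5]); the cylinder at (8, 10.5) does not reach this height (z outside [3, 19.5]); the cube at (8.5, 13.5) is present — its section is the full 4×4.5 rectangle; Merging all regions: only the 4×4.5 cube at (8.5, 13.5) is present, so the union is just that shape — 1 connected region; (rotated 50° about Z; rotation is an isometry so areas/perimeters/island counts are preserved). The outline is a single polygon with 4 vertices. Extrusion per mm of travel: 0.4 × 0.15 / (π × 0.875²) = 0.024945. Accumulating E over each segment gives final E = 0.4242.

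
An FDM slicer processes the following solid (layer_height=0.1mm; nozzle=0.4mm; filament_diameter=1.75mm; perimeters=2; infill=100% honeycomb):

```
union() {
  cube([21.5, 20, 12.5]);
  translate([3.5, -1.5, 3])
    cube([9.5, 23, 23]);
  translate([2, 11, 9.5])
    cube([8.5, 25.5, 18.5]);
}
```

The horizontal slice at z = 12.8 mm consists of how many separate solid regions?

At z = 12.8 mm: the cube does not reach this height (z outside [0, 12.5]); the cube at (3.5, -1.5) is present — its section is the full 9.5×23 rectangle; the cube at (2, 11) is present — its section is the full 8.5×25.5 rectangle; Combining (union): the regions partially overlap (shared area 73.50 mm²), so overlapping operands fuse into one piece — 1 connected region. The result has 1 disconnected region.

1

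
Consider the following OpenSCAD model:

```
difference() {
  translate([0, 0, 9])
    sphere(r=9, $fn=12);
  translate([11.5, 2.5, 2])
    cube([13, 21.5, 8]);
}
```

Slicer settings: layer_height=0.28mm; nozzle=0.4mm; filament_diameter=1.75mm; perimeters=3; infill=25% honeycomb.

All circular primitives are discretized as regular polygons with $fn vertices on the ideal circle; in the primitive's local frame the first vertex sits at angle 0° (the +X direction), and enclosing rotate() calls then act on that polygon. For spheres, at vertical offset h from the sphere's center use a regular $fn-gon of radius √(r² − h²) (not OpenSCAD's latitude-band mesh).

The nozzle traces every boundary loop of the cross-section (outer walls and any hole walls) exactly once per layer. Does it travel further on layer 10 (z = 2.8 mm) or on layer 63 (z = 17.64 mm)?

layer 10 (z = 2.8 mm)

Layer 10 (z = 2.8): the r=9 sphere contributes a regular 12-gon of circumradius √(9²−6.2²) = 6.524 (perimeter = 2·12·6.524·sin(180°/12) = 40.52 mm); the cube at (11.5, 2.5) (footprint 13×21.5) is included at this height (perimeter 69.00 mm); Taking the first minus the rest: starting from the r=9 sphere, the 13×21.5 cube at (11.5, 2.5) misses the remaining region (no effect) — boundary = 40.52 mm. So its perimeter = 40.52 mm. Layer 63 (z = 17.64): the r=9 sphere contributes a regular 12-gon of circumradius √(9²−8.64²) = 2.520 (perimeter = 2·12·2.520·sin(180°/12) = 15.65 mm); the cube at (11.5, 2.5) is not intersected at this z (z outside [2, 10]); After the difference (first − rest): none of the subtracted shapes is present at this height, so the r=9 sphere is unchanged — boundary = 15.65 mm. So its perimeter = 15.65 mm. Layer 10 is larger (40.52 vs 15.65 mm).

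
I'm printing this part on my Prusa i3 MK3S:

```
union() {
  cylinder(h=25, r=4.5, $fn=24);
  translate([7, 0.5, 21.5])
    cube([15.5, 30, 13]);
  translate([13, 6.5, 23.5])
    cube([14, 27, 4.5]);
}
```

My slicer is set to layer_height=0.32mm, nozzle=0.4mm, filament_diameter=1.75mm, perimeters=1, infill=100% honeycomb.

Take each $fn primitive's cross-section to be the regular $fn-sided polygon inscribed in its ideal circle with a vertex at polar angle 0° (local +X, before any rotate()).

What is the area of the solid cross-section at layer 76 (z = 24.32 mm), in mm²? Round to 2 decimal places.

At z = 24.32 mm: the cylinder: section is a regular 24-gon, circumradius r=4.5 (area = (24/2)·4.500²·sin(360°/24) = 62.89 mm²); the cube at (7, 0.5) is present — its section is the full 15.5×30 rectangle (area 465.00 mm²); the 14×27 cube at (13, 6.5) contributes its full rectangle (area 378.00 mm²); Combining (union): the regions partially overlap — summed areas 905.89 mm² minus the doubly-counted overlap 228.00 mm² gives 677.89 mm² — area = 677.89 mm². Overall, the cross-section has 2 separate islands. Net area = 677.89 mm².

677.89 mm²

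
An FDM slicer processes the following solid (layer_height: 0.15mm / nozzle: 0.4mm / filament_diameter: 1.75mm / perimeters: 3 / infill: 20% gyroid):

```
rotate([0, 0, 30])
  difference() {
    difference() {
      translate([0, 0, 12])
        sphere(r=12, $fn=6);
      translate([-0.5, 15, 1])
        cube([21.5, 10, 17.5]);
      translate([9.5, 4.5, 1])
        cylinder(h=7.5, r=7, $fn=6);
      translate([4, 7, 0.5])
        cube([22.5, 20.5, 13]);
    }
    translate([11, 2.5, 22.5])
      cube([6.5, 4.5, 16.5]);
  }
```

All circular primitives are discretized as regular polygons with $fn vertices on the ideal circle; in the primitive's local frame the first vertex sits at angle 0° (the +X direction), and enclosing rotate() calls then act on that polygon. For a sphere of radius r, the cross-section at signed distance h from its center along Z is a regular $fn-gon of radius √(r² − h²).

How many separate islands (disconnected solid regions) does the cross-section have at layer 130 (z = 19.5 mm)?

1

At z = 19.5 mm: the sphere: section is a regular 6-gon, circumradius = √(r²−h²) = √(12²−7.5²) = 9.367; the cube at (-0.5, 15) is absent (z outside [1, 18.5]); the cylinder at (9.5, 4.5) does not reach this height (z outside [1, 8.5]); the cube at (4, 7) is not intersected at this z (z outside [0.5, 13.5]); After the difference (first − rest): none of the subtracted shapes is present at this height, so the r=12 sphere is unchanged — 1 connected region; the cube at (11, 2.5) does not reach this height (z outside [22.5, 39]); Subtracting the remaining from the first: none of the subtracted shapes is present at this height, so the result so far is unchanged — 1 connected region; (whole slice rotated 30° about Z — lengths, areas and connectivity unchanged). Overall, the cross-section is a single solid region. Island count = 1.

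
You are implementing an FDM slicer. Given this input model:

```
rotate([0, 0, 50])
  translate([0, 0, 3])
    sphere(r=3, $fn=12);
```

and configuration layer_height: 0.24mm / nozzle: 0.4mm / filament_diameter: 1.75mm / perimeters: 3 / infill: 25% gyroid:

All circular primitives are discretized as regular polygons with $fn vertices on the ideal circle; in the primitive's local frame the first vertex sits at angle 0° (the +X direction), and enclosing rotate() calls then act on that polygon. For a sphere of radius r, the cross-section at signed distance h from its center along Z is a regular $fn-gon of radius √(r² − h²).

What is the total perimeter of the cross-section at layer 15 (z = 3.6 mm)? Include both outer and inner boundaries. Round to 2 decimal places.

18.26 mm

At z = 3.6 mm: the r=3 sphere contributes a regular 12-gon of circumradius √(3²−0.6²) = 2.939 (perimeter = 2·12·2.939·sin(180°/12) = 18.26 mm); (rotated 50° about Z; rotation is an isometry so areas/perimeters/island counts are preserved). Overall, the cross-section is a single solid region. Total boundary length (outer) = 18.26 mm.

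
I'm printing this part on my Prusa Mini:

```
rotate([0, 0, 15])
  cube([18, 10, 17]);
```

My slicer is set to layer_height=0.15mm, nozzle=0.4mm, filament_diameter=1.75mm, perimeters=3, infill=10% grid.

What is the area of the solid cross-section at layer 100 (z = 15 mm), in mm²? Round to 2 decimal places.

180.00 mm²

At z = 15 mm: the cube is present — its section is the full 18×10 rectangle (area 180.00 mm²); (rotated 15° about Z; rotation is an isometry so areas/perimeters/island counts are preserved). Overall, the cross-section is a single solid region. Net area = 180.00 mm².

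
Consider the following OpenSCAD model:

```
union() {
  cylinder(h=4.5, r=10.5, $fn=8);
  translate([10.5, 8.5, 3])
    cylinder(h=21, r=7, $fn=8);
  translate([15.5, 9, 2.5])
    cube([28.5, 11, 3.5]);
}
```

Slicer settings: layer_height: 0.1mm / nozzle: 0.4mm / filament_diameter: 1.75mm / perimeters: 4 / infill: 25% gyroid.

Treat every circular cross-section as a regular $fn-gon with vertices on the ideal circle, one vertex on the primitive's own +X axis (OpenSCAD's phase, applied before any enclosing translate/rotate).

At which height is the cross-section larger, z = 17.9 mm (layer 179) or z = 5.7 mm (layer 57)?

layer 57 (z = 5.7 mm)

Layer 179 (z = 17.9): the cylinder is not intersected at this z (z outside [0, 4.5]); the cylinder at (10.5, 8.5): section is a regular 8-gon, circumradius r=7 (area = (8/2)·7.000²·sin(360°/8) = 138.59 mm²); the cube at (15.5, 9) does not reach this height (z outside [2.5, 6]); Merging all regions: only the r=7 cylinder at (10.5, 8.5) is present, so the union is just that shape — area = 138.59 mm². So its area = 138.59 mm². Layer 57 (z = 5.7): the cylinder is not intersected at this z (z outside [0, 4.5]); the r=7 cylinder at (10.5, 8.5) gives a regular 8-gon of circumradius 7 (constant along its height) (area = (8/2)·7.000²·sin(360°/8) = 138.59 mm²); the cube at (15.5, 9) is present — its section is the full 28.5×11 rectangle (area 313.50 mm²); Merging all regions: the regions partially overlap — summed areas 452.09 mm² minus the doubly-counted overlap 3.88 mm² gives 448.21 mm² — area = 448.21 mm². So its area = 448.21 mm². Layer 57 is larger (448.21 vs 138.59 mm²).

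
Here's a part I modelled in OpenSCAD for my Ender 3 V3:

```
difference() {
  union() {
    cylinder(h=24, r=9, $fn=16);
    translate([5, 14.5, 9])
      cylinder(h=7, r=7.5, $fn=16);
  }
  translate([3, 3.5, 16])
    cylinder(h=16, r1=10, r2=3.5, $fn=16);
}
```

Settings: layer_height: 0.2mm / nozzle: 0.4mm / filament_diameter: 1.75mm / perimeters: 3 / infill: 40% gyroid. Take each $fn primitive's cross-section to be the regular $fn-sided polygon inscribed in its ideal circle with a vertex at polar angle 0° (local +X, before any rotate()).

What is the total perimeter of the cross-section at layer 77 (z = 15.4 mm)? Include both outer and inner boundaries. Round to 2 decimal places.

91.42 mm

At z = 15.4 mm: the r=9 cylinder contributes a regular 16-gon of circumradius 9 (perimeter = 2·16·9.000·sin(180°/16) = 56.19 mm); the cylinder at (5, 14.5): section is a regular 16-gon, circumradius r=7.5 (perimeter = 2·16·7.500·sin(180°/16) = 46.82 mm); Combining (union): the regions partially overlap (shared area 3.44 mm²), so the edge portions inside another operand are dropped and the merged outline is re-measured after clipping — boundary = 91.42 mm; the cone at (3, 3.5) does not reach this height (z outside [16, 32]); Taking the first minus the rest: none of the subtracted shapes is present at this height, so the result so far is unchanged — boundary = 91.42 mm. Overall, the cross-section is a single solid region. Total boundary length (outer) = 91.42 mm.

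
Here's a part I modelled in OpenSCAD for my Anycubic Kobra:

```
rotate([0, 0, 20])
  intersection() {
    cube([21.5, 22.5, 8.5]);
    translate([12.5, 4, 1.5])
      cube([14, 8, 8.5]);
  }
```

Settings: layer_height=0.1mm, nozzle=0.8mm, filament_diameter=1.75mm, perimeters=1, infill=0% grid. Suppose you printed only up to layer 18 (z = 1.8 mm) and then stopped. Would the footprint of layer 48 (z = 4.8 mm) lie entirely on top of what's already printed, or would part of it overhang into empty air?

Compare the two slices. At z = 1.8: the cube (footprint 21.5×22.5) is included at this height (area 483.75 mm²); the cube at (12.5, 4) is present — its section is the full 14×8 rectangle (area 112.00 mm²); Taking the intersection: the 14×8 cube at (12.5, 4) partially overlaps the 21.5×22.5 cube; clipping to the common part keeps 72.00 mm² — area = 72.00 mm²; (rotated 20° about Z; rotation is an isometry so areas/perimeters/island counts are preserved). At z = 4.8: the cube is present — its section is the full 21.5×22.5 rectangle (area 483.75 mm²); the cube at (12.5, 4) is present — its section is the full 14×8 rectangle (area 112.00 mm²); Taking the intersection: the 14×8 cube at (12.5, 4) partially overlaps the 21.5×22.5 cube; clipping to the common part keeps 72.00 mm² — area = 72.00 mm²; (rotated 20° about Z; rotation is an isometry so areas/perimeters/island counts are preserved). Checking containment: the cross-section at z = 4.8 is a subset of the cross-section at z = 1.8.

entirely on top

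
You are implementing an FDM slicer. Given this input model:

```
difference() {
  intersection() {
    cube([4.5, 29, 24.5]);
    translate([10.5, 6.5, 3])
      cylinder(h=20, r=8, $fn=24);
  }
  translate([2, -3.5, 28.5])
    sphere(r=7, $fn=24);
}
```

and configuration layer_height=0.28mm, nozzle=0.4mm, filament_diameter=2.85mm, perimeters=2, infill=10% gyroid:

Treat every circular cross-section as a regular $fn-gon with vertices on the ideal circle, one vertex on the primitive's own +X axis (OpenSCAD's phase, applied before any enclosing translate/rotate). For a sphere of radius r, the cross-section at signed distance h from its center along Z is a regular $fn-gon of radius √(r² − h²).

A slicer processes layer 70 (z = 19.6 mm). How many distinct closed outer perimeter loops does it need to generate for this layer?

At z = 19.6 mm: the cube (footprint 4.5×29) is included at this height; the cylinder at (10.5, 6.5): section is a regular 24-gon, circumradius r=8; Keeping only the common overlap: the r=8 cylinder at (10.5, 6.5) partially overlaps the 4.5×29 cube; clipping to the common part keeps 13.96 mm² — 1 connected region; the sphere at (2, -3.5) does not reach this height (|z−center|=8.900 > r=7); Taking the first minus the rest: none of the subtracted shapes is present at this height, so the result so far is unchanged — 1 connected region. The result has 1 disconnected region.

1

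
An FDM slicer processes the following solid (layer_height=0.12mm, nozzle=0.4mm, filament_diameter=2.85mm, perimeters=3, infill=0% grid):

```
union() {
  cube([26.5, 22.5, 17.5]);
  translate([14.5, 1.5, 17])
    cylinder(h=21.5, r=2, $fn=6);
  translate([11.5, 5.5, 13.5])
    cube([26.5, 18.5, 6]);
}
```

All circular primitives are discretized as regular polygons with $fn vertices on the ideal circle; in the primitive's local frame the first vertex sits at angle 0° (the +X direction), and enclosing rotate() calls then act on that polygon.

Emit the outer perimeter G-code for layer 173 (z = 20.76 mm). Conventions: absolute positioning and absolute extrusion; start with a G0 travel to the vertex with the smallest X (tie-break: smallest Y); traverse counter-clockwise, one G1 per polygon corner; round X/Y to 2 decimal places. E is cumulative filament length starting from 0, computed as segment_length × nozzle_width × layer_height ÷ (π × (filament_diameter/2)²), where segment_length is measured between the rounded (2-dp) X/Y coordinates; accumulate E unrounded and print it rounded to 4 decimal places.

G0 X12.50 Y1.50 Z20.76
G1 X13.50 Y-0.23 E0.0150
G1 X15.50 Y-0.23 E0.0301
G1 X16.50 Y1.50 E0.0451
G1 X15.50 Y3.23 E0.0602
G1 X13.50 Y3.23 E0.0752
G1 X12.50 Y1.50 E0.0902

At z = 20.76 mm: the cube does not reach this height (z outside [0, 17.5]); the r=2 cylinder at (14.5, 1.5) contributes a regular 6-gon of circumradius 2; the cube at (11.5, 5.5) is not intersected at this z (z outside [13.5, 19.5]); Combining (union): only the r=2 cylinder at (14.5, 1.5) is present, so the union is just that shape — 1 connected region. The outline is a single polygon with 6 vertices. Extrusion per mm of travel: 0.4 × 0.12 / (π × 1.425²) = 0.007524. Accumulating E over each segment gives final E = 0.0902.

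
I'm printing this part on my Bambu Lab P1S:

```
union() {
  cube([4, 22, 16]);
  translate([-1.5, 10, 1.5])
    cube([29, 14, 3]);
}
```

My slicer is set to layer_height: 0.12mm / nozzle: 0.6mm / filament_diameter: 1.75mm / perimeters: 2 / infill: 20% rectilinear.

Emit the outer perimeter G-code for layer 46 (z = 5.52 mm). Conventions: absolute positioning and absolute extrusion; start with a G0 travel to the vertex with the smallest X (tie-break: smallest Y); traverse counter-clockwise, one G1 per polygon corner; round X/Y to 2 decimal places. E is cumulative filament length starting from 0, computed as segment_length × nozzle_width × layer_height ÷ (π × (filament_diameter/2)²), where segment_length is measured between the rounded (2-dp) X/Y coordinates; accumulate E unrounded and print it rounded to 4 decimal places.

At z = 5.52 mm: the 4×22 cube contributes its full rectangle; the cube at (-1.5, 10) does not reach this height (z outside [1.5, 4.5]); Taking the union: only the 4×22 cube is present, so the union is just that shape — 1 connected region. The outline is a single polygon with 4 vertices. Extrusion per mm of travel: 0.6 × 0.12 / (π × 0.875²) = 0.029934. Accumulating E over each segment gives final E = 1.5566.

G0 X0.00 Y0.00 Z5.52
G1 X4.00 Y0.00 E0.1197
G1 X4.00 Y22.00 E0.7783
G1 X0.00 Y22.00 E0.8980
G1 X0.00 Y0.00 E1.5566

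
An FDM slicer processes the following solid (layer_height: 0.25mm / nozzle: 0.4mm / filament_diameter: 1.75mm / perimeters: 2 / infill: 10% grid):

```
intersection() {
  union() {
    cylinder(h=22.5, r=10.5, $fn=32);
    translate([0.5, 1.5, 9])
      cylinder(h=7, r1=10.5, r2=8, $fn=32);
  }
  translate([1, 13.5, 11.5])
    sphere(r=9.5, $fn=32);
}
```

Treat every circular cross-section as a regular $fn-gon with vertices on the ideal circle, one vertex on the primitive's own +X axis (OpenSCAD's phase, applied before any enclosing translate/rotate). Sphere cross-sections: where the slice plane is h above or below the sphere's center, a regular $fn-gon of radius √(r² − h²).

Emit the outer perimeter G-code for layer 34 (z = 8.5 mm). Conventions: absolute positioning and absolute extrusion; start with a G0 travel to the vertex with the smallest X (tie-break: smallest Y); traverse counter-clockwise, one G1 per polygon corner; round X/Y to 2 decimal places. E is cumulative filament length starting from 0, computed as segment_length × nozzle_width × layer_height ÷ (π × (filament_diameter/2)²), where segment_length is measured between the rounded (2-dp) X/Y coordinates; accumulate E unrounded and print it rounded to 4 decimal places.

G0 X-6.35 Y8.31 Z8.50
G1 X-5.37 Y7.13 E0.0638
G1 X-4.01 Y6.01 E0.1370
G1 X-2.45 Y5.17 E0.2107
G1 X-0.76 Y4.66 E0.2841
G1 X1.00 Y4.49 E0.3576
G1 X2.76 Y4.66 E0.4311
G1 X4.45 Y5.17 E0.5045
G1 X6.01 Y6.01 E0.5782
G1 X7.37 Y7.13 E0.6514
G1 X7.52 Y7.31 E0.6611
G1 X7.42 Y7.42 E0.6673
G1 X5.83 Y8.73 E0.7530
G1 X4.02 Y9.70 E0.8383
G1 X2.05 Y10.30 E0.9240
G1 X0.00 Y10.50 E1.0096
G1 X-2.05 Y10.30 E1.0952
G1 X-4.02 Y9.70 E1.1809
G1 X-5.83 Y8.73 E1.2662
G1 X-6.35 Y8.31 E1.2940

At z = 8.5 mm: the r=10.5 cylinder contributes a regular 32-gon of circumradius 10.5; the cone at (0.5, 1.5) does not reach this height (z outside [9, 16]); Merging all regions: only the r=10.5 cylinder is present, so the union is just that shape — 1 connected region; the r=9.5 sphere at (1, 13.5) slices to a regular 32-gon of circumradius 9.014 (√(r²−h²) with h=3 from center); Keeping only the common overlap: the r=9.5 sphere at (1, 13.5) partially overlaps the result so far; clipping to the common part keeps 56.75 mm² — 1 connected region. The outline is a single polygon with 19 vertices. Extrusion per mm of travel: 0.4 × 0.25 / (π × 0.875²) = 0.041575. Accumulating E over each segment gives final E = 1.2940.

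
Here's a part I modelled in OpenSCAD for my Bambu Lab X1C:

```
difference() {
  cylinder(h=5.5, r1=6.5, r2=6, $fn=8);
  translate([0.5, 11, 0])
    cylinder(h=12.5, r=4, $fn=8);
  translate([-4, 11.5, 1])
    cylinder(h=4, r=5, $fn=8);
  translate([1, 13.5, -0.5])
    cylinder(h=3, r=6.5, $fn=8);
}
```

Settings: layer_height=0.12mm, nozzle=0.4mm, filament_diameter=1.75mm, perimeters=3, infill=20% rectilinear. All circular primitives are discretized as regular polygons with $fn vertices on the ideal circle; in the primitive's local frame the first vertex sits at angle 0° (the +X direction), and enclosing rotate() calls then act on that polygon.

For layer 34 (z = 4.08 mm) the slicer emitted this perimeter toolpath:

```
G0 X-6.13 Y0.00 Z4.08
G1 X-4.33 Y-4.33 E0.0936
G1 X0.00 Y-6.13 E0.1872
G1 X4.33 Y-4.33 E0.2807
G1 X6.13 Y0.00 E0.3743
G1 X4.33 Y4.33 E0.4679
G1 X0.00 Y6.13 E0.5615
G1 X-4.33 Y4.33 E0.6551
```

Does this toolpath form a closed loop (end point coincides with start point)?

no

Start point (G0): (-6.13, 0.00). End point (last G1): the path does not return to the start — open.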